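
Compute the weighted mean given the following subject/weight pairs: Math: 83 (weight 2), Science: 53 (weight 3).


Numerator = 83×2 + 53×3
= 166 + 159
= 325
Total weight = 5
Weighted avg = 325/5
= 65.00

65.00


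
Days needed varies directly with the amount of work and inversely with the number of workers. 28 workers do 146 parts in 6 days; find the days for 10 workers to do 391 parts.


Days ∝ work / workers, so d₂ = d₁ × (m₁/m₂) × (w₂/w₁)
Workers factor (inverse): 28/10 = 2.8000
Work factor (direct): 391/146 ≈ 2.6781
d₂ = 6 × 28/10 × 391/146 = (6 × 28 × 391) / (10 × 146) = 65688/1460
≈ 44.99 days

44.99 days


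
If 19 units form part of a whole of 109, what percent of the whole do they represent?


Percentage = (part / whole) × 100
= (19 / 109) × 100
≈ 17.43%

17.43%


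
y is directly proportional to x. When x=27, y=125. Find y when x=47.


Direct proportion: y/x = constant
k = 125/27 ≈ 4.6296
y₂ = k × 47 = 125 × 47 / 27 = 5875/27
≈ 217.59

217.59


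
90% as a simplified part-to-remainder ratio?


90% means 90 parts out of 100; remainder = 10
Part : remainder = 90:10
GCD = 10
= 9:1

9:1


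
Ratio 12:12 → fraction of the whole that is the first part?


Total parts = 12 + 12 = 24
First part: 12/24 = 1/2
= 1/2

1/2


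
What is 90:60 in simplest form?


GCD(90, 60) = 30
90/30 : 60/30
= 3:2

3:2


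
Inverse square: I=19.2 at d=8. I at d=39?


I₁d₁² = I₂d₂²
I₂ = I₁ × (d₁/d₂)²
= 19.2 × (8/39)²
= 19.2 × 64/1521
= 1228.8/1521
≈ 0.8079

0.8079


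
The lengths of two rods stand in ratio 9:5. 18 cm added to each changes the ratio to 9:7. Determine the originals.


Let A = 9k, B = 5k.
(9k + 18) / (5k + 18) = 9/7
Cross-multiply: 7(9k + 18) = 9(5k + 18)
63k + 126 = 45k + 162
63k - 45k = 162 - 126
18k = 36
k = 36/18 = 2
A = 9×2 = 18, B = 5×2 = 10
= A = 18, B = 10

A = 18, B = 10


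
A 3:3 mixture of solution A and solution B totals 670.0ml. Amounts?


Total parts = 3 + 3 = 6
solution A: 670.0 × 3/6 = 335.0ml
solution B: 670.0 × 3/6 = 335.0ml
= 335.0ml and 335.0ml

335.0ml and 335.0ml


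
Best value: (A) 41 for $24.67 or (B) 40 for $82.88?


Deal A: $24.67/41 = $0.6017/unit
Deal B: $82.88/40 = $2.0720/unit
A is cheaper per unit
= Deal A

Deal A


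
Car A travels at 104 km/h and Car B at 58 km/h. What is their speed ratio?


Ratio = 104:58
GCD = 2
Simplified = 52:29
Time ratio (same distance) = 29:52
Speed ratio = 52:29

52:29


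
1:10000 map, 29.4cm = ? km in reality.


Real distance = map distance × scale
= 29.4cm × 10000
= 294000 cm = 2940.0 m
= 2.940 km

2.940 km


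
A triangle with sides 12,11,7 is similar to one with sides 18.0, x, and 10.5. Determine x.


Scale factor = 18.0/12 = 1.5
Missing side = 11 × 1.5
= 16.5

16.5


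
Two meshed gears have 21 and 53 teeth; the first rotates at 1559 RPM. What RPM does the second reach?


Gear ratio = 21:53 = 21:53
RPM_B = RPM_A × (teeth_A / teeth_B)
= 1559 × (21/53)
= 617.7 RPM

617.7 RPM


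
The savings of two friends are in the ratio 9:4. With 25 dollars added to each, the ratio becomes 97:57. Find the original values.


Let A = 9k, B = 4k.
(9k + 25) / (4k + 25) = 97/57
Cross-multiply: 57(9k + 25) = 97(4k + 25)
513k + 1425 = 388k + 2425
513k - 388k = 2425 - 1425
125k = 1000
k = 1000/125 = 8
A = 9×8 = 72, B = 4×8 = 32
= A = 72, B = 32

A = 72, B = 32


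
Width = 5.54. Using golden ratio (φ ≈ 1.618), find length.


φ = (1 + √5) / 2 ≈ 1.618
Length = width × φ = 5.54 × 1.618 = 8.96372
≈ 8.96

8.96


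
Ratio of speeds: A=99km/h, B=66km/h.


Ratio = 99:66
GCD = 33
Simplified = 3:2
Time ratio (same distance) = 2:3
Speed ratio = 3:2

3:2


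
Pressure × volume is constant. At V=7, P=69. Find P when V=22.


Inverse proportion: x × y = constant
k = 7 × 69 = 483
y₂ = k / 22 = 483 / 22
= 21.95

21.95


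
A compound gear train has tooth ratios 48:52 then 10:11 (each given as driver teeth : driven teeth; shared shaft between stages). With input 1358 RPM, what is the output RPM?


Stage 1: RPM_B = RPM_A × t_A/t_B = 1358 × 48/52 = 65184/52 ≈ 1253.54
B and C share a shaft → RPM_C = RPM_B
Stage 2: RPM_D = RPM_C × t_C/t_D = RPM_A × (t_A×t_C)/(t_B×t_D)
Overall ratio = (48×10)/(52×11) = 480/572
RPM_D = 1358 × 480/572 = 651840/572
≈ 1139.58 RPM

1139.58 RPM


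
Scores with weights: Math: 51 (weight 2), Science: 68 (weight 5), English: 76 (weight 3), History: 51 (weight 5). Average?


Numerator = 51×2 + 68×5 + 76×3 + 51×5
= 102 + 340 + 228 + 255
= 925
Total weight = 15
Weighted avg = 925/15
= 61.67

61.67


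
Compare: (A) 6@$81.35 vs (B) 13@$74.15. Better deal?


Deal A: $81.35/6 = $13.5583/unit
Deal B: $74.15/13 = $5.7038/unit
B is cheaper per unit
= Deal B

Deal B


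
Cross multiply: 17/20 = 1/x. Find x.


Cross multiply: 17 × x = 20 × 1
17x = 20
x = 20 / 17
= 1.18

1.18


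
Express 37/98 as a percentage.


Percentage = (part / whole) × 100
= (37 / 98) × 100
≈ 37.76%

37.76%


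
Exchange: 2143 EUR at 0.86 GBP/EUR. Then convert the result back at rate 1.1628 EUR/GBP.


Amount × rate = 2143 × 0.86 = 1842.98 GBP
Round-trip: 1842.98 × 1.1628 = 2143.02 EUR
= 1842.98 GBP, then 2143.02 EUR

1842.98 GBP, then 2143.02 EUR


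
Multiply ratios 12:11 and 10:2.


Compound ratio = (12×10) : (11×2)
= 120:22
GCD = 2
= 60:11

60:11


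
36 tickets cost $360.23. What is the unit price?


Unit rate = total / quantity
= 360.23 / 36
= $10.01 per unit

$10.01 per unit


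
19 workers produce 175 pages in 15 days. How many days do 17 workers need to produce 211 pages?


Days ∝ work / workers, so d₂ = d₁ × (m₁/m₂) × (w₂/w₁)
Workers factor (inverse): 19/17 ≈ 1.1176
Work factor (direct): 211/175 ≈ 1.2057
d₂ = 15 × 19/17 × 211/175 = (15 × 19 × 211) / (17 × 175) = 60135/2975
≈ 20.21 days

20.21 days


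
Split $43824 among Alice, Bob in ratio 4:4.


Total parts = 4 + 4 = 8
Alice: 43824 × 4/8 = 21912.00
Bob: 43824 × 4/8 = 21912.00
= Alice: $21912.00, Bob: $21912.00

Alice: $21912.00, Bob: $21912.00


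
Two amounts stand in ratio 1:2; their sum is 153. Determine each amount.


Let A = 1k, B = 2k.
1k + 2k = 153
3k = 153 → k = 153/3 = 51
A = 1×51 = 51, B = 2×51 = 102
= A = 51, B = 102

A = 51, B = 102


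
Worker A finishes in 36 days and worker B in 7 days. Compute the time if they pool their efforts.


Rate of A = 1/36 per day
Rate of B = 1/7 per day
Combined rate = 1/36 + 1/7 = 43/252 ≈ 0.1706 per day
Days = 1 / combined rate = 252/43
≈ 5.86 days

5.86 days


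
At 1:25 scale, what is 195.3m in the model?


Model size = real / scale
= 195.3 / 25
= 7.8120 m

7.8120 m


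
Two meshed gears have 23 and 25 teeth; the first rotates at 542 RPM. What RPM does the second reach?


Gear ratio = 23:25 = 23:25
RPM_B = RPM_A × (teeth_A / teeth_B)
= 542 × (23/25)
= 498.6 RPM

498.6 RPM


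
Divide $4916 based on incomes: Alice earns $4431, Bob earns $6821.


Total income = 4431 + 6821 = $11252
Alice: $4916 × 4431/11252 = $1935.90
Bob: $4916 × 6821/11252 = $2980.10
= Alice: $1935.90, Bob: $2980.10

Alice: $1935.90, Bob: $2980.10


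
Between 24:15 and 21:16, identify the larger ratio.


24/15 = 1.6000
21/16 = 1.3125
1.6000 > 1.3125, so 24:15 is greater
= 24:15

24:15


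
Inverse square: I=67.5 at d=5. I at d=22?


I₁d₁² = I₂d₂²
I₂ = I₁ × (d₁/d₂)²
= 67.5 × (5/22)²
= 67.5 × 25/484
= 1687.5/484
≈ 3.4866

3.4866


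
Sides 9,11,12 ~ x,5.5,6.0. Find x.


Scale factor = 5.5/11 = 0.5
Missing side = 9 × 0.5
= 4.5

4.5


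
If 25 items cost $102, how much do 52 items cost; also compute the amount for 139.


Direct proportion: y/x = constant
k = 102/25 = 4.0800
y at x=52: k × 52 = 102 × 52 / 25 = 5304/25 = 212.16
y at x=139: k × 139 = 102 × 139 / 25 = 14178/25 = 567.12
= 212.16 and 567.12

212.16 and 567.12


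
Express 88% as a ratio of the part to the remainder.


88% means 88 parts out of 100; remainder = 12
Part : remainder = 88:12
GCD = 4
= 22:3

22:3


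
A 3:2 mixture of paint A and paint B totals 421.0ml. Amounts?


Total parts = 3 + 2 = 5
paint A: 421.0 × 3/5 = 252.6ml
paint B: 421.0 × 2/5 = 168.4ml
= 252.6ml and 168.4ml

252.6ml and 168.4ml


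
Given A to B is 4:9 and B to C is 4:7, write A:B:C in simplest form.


Match B: multiply A:B by 4 → 16:36
Multiply B:C by 9 → 36:63
Combined: 16:36:63
GCD = 1
= 16:36:63

16:36:63


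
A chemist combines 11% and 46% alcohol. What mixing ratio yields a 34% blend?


Let x parts of 11% mix with y parts of 46%.
11x + 46y = 34(x + y)
11x + 46y = 34x + 34y
x(11 - 34) = y(34 - 46)
x/y = (46 - 34)/(34 - 11) = 12/23
Simplify: 12:23
= 12:23

12:23


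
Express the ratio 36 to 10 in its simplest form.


GCD(36, 10) = 2
36/2 : 10/2
= 18:5

18:5


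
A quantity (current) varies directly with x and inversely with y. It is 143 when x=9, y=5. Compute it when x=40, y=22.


z = k·x/y
Solve for k using the known point: k = z·y/x = 143×5/9 = 715/9 ≈ 79.4444
Now evaluate at x=40, y=22:
z = k × 40 / 22 = (715 × 40) / (9 × 22) = 28600/198
≈ 144.4444

144.4444


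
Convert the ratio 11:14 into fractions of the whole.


Total parts = 11 + 14 = 25
First part: 11/25 = 11/25
Second part: 14/25 = 14/25
= 11/25 and 14/25

11/25 and 14/25


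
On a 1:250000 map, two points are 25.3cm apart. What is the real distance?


Real distance = map distance × scale
= 25.3cm × 250000
= 6325000 cm = 63250.0 m
= 63.250 km

63.250 km


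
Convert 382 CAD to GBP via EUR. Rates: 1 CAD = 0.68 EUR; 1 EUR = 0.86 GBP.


Step 1: 382 CAD × 0.68 = 259.76 EUR
Step 2: 259.76 EUR × 0.86 = 223.39 GBP
Implied rate CAD→GBP = 0.68 × 0.86 = 0.5848
= 223.39 GBP

223.39 GBP


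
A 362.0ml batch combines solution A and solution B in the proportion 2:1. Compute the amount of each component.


Total parts = 2 + 1 = 3
solution A: 362.0 × 2/3 = 241.3ml
solution B: 362.0 × 1/3 = 120.7ml
= 241.3ml and 120.7ml

241.3ml and 120.7ml


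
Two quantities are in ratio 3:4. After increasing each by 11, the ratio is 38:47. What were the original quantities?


Let A = 3k, B = 4k.
(3k + 11) / (4k + 11) = 38/47
Cross-multiply: 47(3k + 11) = 38(4k + 11)
141k + 517 = 152k + 418
141k - 152k = 418 - 517
-11k = -99
k = -99/-11 = 9
A = 3×9 = 27, B = 4×9 = 36
= A = 27, B = 36

A = 27, B = 36


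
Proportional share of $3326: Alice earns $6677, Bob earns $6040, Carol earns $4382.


Total income = 6677 + 6040 + 4382 = $17099
Alice: $3326 × 6677/17099 = $1298.77
Bob: $3326 × 6040/17099 = $1174.87
Carol: $3326 × 4382/17099 = $852.36
= Alice: $1298.77, Bob: $1174.87, Carol: $852.36

Alice: $1298.77, Bob: $1174.87, Carol: $852.36


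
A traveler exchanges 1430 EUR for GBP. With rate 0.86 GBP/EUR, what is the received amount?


Amount × rate = 1430 × 0.86
= 1229.80 GBP

1229.80 GBP


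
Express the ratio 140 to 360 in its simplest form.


GCD(140, 360) = 20
140/20 : 360/20
= 7:18

7:18


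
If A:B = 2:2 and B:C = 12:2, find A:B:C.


Match B: multiply A:B by 12 → 24:24
Multiply B:C by 2 → 24:4
Combined: 24:24:4
GCD = 4
= 6:6:1

6:6:1


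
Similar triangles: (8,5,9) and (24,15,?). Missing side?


Scale factor = 24/8 = 3
Missing side = 9 × 3
= 27.0

27.0


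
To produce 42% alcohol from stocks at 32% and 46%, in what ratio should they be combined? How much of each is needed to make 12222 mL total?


Let x parts of 32% mix with y parts of 46%.
32x + 46y = 42(x + y)
32x + 46y = 42x + 42y
x(32 - 42) = y(42 - 46)
x/y = (46 - 42)/(42 - 32) = 4/10
Simplify: 2:5
Total parts = 7; one part = 12222/7 = 1746.00 mL
32% solution: 2×1746.00 = 3492.00 mL
46% solution: 5×1746.00 = 8730.00 mL
= ratio 2:5; 3492.00 mL and 8730.00 mL

ratio 2:5; 3492.00 mL and 8730.00 mL


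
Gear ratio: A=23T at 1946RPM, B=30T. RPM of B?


Gear ratio = 23:30 = 23:30
RPM_B = RPM_A × (teeth_A / teeth_B)
= 1946 × (23/30)
= 1491.9 RPM

1491.9 RPM


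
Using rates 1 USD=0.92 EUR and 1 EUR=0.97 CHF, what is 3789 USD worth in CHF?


Step 1: 3789 USD × 0.92 = 3485.88 EUR
Step 2: 3485.88 EUR × 0.97 = 3381.30 CHF
Implied rate USD→CHF = 0.92 × 0.97 = 0.8924
= 3381.30 CHF

3381.30 CHF


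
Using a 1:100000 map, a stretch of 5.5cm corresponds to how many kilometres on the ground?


Real distance = map distance × scale
= 5.5cm × 100000
= 550000 cm = 5500.0 m
= 5.500 km

5.500 km


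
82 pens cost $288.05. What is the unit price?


Unit rate = total / quantity
= 288.05 / 82
= $3.51 per unit

$3.51 per unit


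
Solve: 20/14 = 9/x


Cross multiply: 20 × x = 14 × 9
20x = 126
x = 126 / 20
= 6.30

6.30


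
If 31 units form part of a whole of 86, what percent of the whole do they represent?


Percentage = (part / whole) × 100
= (31 / 86) × 100
≈ 36.05%

36.05%


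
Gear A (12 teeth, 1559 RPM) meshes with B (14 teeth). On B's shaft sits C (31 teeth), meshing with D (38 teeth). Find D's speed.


Stage 1: RPM_B = RPM_A × t_A/t_B = 1559 × 12/14 = 18708/14 ≈ 1336.29
B and C share a shaft → RPM_C = RPM_B
Stage 2: RPM_D = RPM_C × t_C/t_D = RPM_A × (t_A×t_C)/(t_B×t_D)
Overall ratio = (12×31)/(14×38) = 372/532
RPM_D = 1559 × 372/532 = 579948/532
≈ 1090.13 RPM

1090.13 RPM


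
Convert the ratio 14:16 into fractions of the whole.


Total parts = 14 + 16 = 30
First part: 14/30 = 7/15
Second part: 16/30 = 8/15
= 7/15 and 8/15

7/15 and 8/15


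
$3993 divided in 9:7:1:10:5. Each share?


Total parts = 9 + 7 + 1 + 10 + 5 = 32
Part 1: 3993 × 9/32 = 1123.03
Part 2: 3993 × 7/32 = 873.47
Part 3: 3993 × 1/32 = 124.78
Part 4: 3993 × 10/32 = 1247.81
Part 5: 3993 × 5/32 = 623.91
= Part 1: $1123.03, Part 2: $873.47, Part 3: $124.78, Part 4: $1247.81, Part 5: $623.91

Part 1: $1123.03, Part 2: $873.47, Part 3: $124.78, Part 4: $1247.81, Part 5: $623.91


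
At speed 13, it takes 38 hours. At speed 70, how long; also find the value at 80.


Inverse proportion: x × y = constant
k = 13 × 38 = 494
At x=70: k/70 = 7.06
At x=80: k/80 = 6.18
= 7.06 and 6.18

7.06 and 6.18


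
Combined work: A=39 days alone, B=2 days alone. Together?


Rate of A = 1/39 per day
Rate of B = 1/2 per day
Combined rate = 1/39 + 1/2 = 41/78 ≈ 0.5256 per day
Days = 1 / combined rate = 78/41
≈ 1.90 days

1.90 days


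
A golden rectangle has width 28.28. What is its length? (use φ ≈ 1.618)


φ = (1 + √5) / 2 ≈ 1.618
Length = width × φ = 28.28 × 1.618 = 45.75704
≈ 45.76

45.76


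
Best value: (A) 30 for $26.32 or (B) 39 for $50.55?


Deal A: $26.32/30 = $0.8773/unit
Deal B: $50.55/39 = $1.2962/unit
A is cheaper per unit
= Deal A

Deal A


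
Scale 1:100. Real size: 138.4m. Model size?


Model size = real / scale
= 138.4 / 100
= 1.3840 m

1.3840 m


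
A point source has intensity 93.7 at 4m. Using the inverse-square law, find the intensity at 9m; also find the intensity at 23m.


I₁d₁² = I₂d₂²
I at 9m = 93.7 × (4/9)² = 93.7 × 16/81 = 1499.2/81 ≈ 18.5086
I at 23m = 93.7 × (4/23)² = 93.7 × 16/529 = 1499.2/529 ≈ 2.8340
= 18.5086 and 2.8340

18.5086 and 2.8340


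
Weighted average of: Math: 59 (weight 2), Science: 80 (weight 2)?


Numerator = 59×2 + 80×2
= 118 + 160
= 278
Total weight = 4
Weighted avg = 278/4
= 69.50

69.50


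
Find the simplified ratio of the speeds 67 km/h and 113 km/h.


Ratio = 67:113
GCD = 1
Simplified = 67:113
Time ratio (same distance) = 113:67
Speed ratio = 67:113

67:113


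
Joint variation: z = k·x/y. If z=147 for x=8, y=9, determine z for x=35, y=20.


z = k·x/y
Solve for k using the known point: k = z·y/x = 147×9/8 = 1323/8 = 165.3750
Now evaluate at x=35, y=20:
z = k × 35 / 20 = (1323 × 35) / (8 × 20) = 46305/160
≈ 289.4063

289.4063


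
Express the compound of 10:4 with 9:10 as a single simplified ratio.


Compound ratio = (10×9) : (4×10)
= 90:40
GCD = 10
= 9:4

9:4


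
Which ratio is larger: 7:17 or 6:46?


7/17 = 0.4118
6/46 = 0.1304
0.4118 > 0.1304, so 7:17 is greater
= 7:17

7:17


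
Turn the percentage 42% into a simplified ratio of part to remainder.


42% means 42 parts out of 100; remainder = 58
Part : remainder = 42:58
GCD = 2
= 21:29

21:29


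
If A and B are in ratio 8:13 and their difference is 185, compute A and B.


Let A = 8k, B = 13k.
13k - 8k = 185
5k = 185 → k = 185/5 = 37
A = 8×37 = 296, B = 13×37 = 481
= A = 296, B = 481

A = 296, B = 481


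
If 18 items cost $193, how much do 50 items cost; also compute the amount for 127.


Direct proportion: y/x = constant
k = 193/18 ≈ 10.7222
y at x=50: k × 50 = 193 × 50 / 18 = 9650/18 ≈ 536.11
y at x=127: k × 127 = 193 × 127 / 18 = 24511/18 ≈ 1361.72
= 536.11 and 1361.72

536.11 and 1361.72


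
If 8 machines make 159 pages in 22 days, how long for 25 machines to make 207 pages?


Days ∝ work / workers, so d₂ = d₁ × (m₁/m₂) × (w₂/w₁)
Workers factor (inverse): 8/25 = 0.3200
Work factor (direct): 207/159 ≈ 1.3019
d₂ = 22 × 8/25 × 207/159 = (22 × 8 × 207) / (25 × 159) = 36432/3975
≈ 9.17 days

9.17 days


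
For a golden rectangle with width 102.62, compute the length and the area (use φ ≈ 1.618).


φ = (1 + √5) / 2 ≈ 1.618
Length = width × φ = 102.62 × 1.618 = 166.03916
≈ 166.04
Area = width × length = 102.62 × 166.03916 = 17038.9385992 ≈ 17038.94
= Length: 166.04, Area: 17038.94

Length: 166.04, Area: 17038.94


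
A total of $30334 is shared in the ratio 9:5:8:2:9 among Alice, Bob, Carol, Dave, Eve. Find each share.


Total parts = 9 + 5 + 8 + 2 + 9 = 33
Alice: 30334 × 9/33 = 8272.91
Bob: 30334 × 5/33 = 4596.06
Carol: 30334 × 8/33 = 7353.70
Dave: 30334 × 2/33 = 1838.42
Eve: 30334 × 9/33 = 8272.91
= Alice: $8272.91, Bob: $4596.06, Carol: $7353.70, Dave: $1838.42, Eve: $8272.91

Alice: $8272.91, Bob: $4596.06, Carol: $7353.70, Dave: $1838.42, Eve: $8272.91


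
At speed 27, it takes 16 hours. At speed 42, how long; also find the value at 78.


Inverse proportion: x × y = constant
k = 27 × 16 = 432
At x=42: k/42 = 10.29
At x=78: k/78 = 5.54
= 10.29 and 5.54

10.29 and 5.54


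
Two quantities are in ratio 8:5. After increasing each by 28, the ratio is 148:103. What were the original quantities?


Let A = 8k, B = 5k.
(8k + 28) / (5k + 28) = 148/103
Cross-multiply: 103(8k + 28) = 148(5k + 28)
824k + 2884 = 740k + 4144
824k - 740k = 4144 - 2884
84k = 1260
k = 1260/84 = 15
A = 8×15 = 120, B = 5×15 = 75
= A = 120, B = 75

A = 120, B = 75


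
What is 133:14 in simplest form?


GCD(133, 14) = 7
133/7 : 14/7
= 19:2

19:2


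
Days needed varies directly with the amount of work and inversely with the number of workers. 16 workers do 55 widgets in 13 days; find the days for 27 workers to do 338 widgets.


Days ∝ work / workers, so d₂ = d₁ × (m₁/m₂) × (w₂/w₁)
Workers factor (inverse): 16/27 ≈ 0.5926
Work factor (direct): 338/55 ≈ 6.1455
d₂ = 13 × 16/27 × 338/55 = (13 × 16 × 338) / (27 × 55) = 70304/1485
≈ 47.34 days

47.34 days


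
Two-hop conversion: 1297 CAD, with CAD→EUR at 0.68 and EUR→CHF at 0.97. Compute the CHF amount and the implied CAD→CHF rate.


Step 1: 1297 CAD × 0.68 = 881.96 EUR
Step 2: 881.96 EUR × 0.97 = 855.50 CHF
Implied rate CAD→CHF = 0.68 × 0.97 = 0.6596
= 855.50 CHF; implied rate 0.6596 CHF/CAD

855.50 CHF; implied rate 0.6596 CHF/CAD


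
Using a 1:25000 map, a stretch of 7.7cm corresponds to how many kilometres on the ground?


Real distance = map distance × scale
= 7.7cm × 25000
= 192500 cm = 1925.0 m
= 1.925 km

1.925 km


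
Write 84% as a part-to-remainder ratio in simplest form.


84% means 84 parts out of 100; remainder = 16
Part : remainder = 84:16
GCD = 4
= 21:4

21:4


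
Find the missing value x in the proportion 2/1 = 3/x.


Cross multiply: 2 × x = 1 × 3
2x = 3
x = 3 / 2
= 1.50

1.50


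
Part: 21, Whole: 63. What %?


Percentage = (part / whole) × 100
= (21 / 63) × 100
≈ 33.33%

33.33%


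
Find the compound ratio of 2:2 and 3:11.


Compound ratio = (2×3) : (2×11)
= 6:22
GCD = 2
= 3:11

3:11


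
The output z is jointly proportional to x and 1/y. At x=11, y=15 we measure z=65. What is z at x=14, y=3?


z = k·x/y
Solve for k using the known point: k = z·y/x = 65×15/11 = 975/11 ≈ 88.6364
Now evaluate at x=14, y=3:
z = k × 14 / 3 = (975 × 14) / (11 × 3) = 13650/33
≈ 413.6364

413.6364


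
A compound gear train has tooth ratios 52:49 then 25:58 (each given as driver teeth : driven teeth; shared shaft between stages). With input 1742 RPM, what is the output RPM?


Stage 1: RPM_B = RPM_A × t_A/t_B = 1742 × 52/49 = 90584/49 ≈ 1848.65
B and C share a shaft → RPM_C = RPM_B
Stage 2: RPM_D = RPM_C × t_C/t_D = RPM_A × (t_A×t_C)/(t_B×t_D)
Overall ratio = (52×25)/(49×58) = 1300/2842
RPM_D = 1742 × 1300/2842 = 2264600/2842
≈ 796.83 RPM

796.83 RPM


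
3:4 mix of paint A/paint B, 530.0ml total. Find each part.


Total parts = 3 + 4 = 7
paint A: 530.0 × 3/7 = 227.1ml
paint B: 530.0 × 4/7 = 302.9ml
= 227.1ml and 302.9ml

227.1ml and 302.9ml


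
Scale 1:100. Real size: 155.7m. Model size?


Model size = real / scale
= 155.7 / 100
= 1.5570 m

1.5570 m


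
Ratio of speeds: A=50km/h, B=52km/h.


Ratio = 50:52
GCD = 2
Simplified = 25:26
Time ratio (same distance) = 26:25
Speed ratio = 25:26

25:26


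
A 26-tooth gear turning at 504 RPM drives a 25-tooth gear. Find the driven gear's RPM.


Gear ratio = 26:25 = 26:25
RPM_B = RPM_A × (teeth_A / teeth_B)
= 504 × (26/25)
= 524.2 RPM

524.2 RPM


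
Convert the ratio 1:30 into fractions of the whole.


Total parts = 1 + 30 = 31
First part: 1/31 = 1/31
Second part: 30/31 = 30/31
= 1/31 and 30/31

1/31 and 30/31


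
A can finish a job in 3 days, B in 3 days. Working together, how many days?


Rate of A = 1/3 per day
Rate of B = 1/3 per day
Combined rate = 1/3 + 1/3 = 6/9 ≈ 0.6667 per day
Days = 1 / combined rate = 9/6
= 1.50 days

1.50 days


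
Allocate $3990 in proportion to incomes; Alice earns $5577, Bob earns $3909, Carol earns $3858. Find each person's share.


Total income = 5577 + 3909 + 3858 = $13344
Alice: $3990 × 5577/13344 = $1667.58
Bob: $3990 × 3909/13344 = $1168.83
Carol: $3990 × 3858/13344 = $1153.58
= Alice: $1667.58, Bob: $1168.83, Carol: $1153.58

Alice: $1667.58, Bob: $1168.83, Carol: $1153.58


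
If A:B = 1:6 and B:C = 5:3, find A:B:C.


Match B: multiply A:B by 5 → 5:30
Multiply B:C by 6 → 30:18
Combined: 5:30:18
GCD = 1
= 5:30:18

5:30:18


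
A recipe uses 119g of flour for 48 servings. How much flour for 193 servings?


Direct proportion: y/x = constant
k = 119/48 ≈ 2.4792
y₂ = k × 193 = 119 × 193 / 48 = 22967/48
≈ 478.48

478.48


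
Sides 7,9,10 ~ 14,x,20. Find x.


Scale factor = 14/7 = 2
Missing side = 9 × 2
= 18.0

18.0


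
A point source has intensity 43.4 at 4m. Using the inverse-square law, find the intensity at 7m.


I₁d₁² = I₂d₂²
I₂ = I₁ × (d₁/d₂)²
= 43.4 × (4/7)²
= 43.4 × 16/49
= 694.4/49
≈ 14.1714

14.1714


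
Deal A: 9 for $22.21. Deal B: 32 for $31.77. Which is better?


Deal A: $22.21/9 = $2.4678/unit
Deal B: $31.77/32 = $0.9928/unit
B is cheaper per unit
= Deal B

Deal B


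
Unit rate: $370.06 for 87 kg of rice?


Unit rate = total / quantity
= 370.06 / 87
= $4.25 per unit

$4.25 per unit


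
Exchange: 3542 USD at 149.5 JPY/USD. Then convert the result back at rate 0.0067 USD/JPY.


Amount × rate = 3542 × 149.5 = 529529.00 JPY
Round-trip: 529529.00 × 0.0067 = 3547.84 USD
= 529529.00 JPY, then 3547.84 USD

529529.00 JPY, then 3547.84 USD


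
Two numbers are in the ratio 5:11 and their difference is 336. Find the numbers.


Let A = 5k, B = 11k.
11k - 5k = 336
6k = 336 → k = 336/6 = 56
A = 5×56 = 280, B = 11×56 = 616
= A = 280, B = 616

A = 280, B = 616


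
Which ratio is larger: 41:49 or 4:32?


41/49 = 0.8367
4/32 = 0.1250
0.8367 > 0.1250, so 41:49 is greater
= 41:49

41:49


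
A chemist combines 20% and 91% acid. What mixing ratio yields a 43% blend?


Let x parts of 20% mix with y parts of 91%.
20x + 91y = 43(x + y)
20x + 91y = 43x + 43y
x(20 - 43) = y(43 - 91)
x/y = (91 - 43)/(43 - 20) = 48/23
Simplify: 48:23
= 48:23

48:23


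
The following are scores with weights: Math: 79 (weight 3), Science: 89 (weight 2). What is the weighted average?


Numerator = 79×3 + 89×2
= 237 + 178
= 415
Total weight = 5
Weighted avg = 415/5
= 83.00

83.00


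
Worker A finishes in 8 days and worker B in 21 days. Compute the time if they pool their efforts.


Rate of A = 1/8 per day
Rate of B = 1/21 per day
Combined rate = 1/8 + 1/21 = 29/168 ≈ 0.1726 per day
Days = 1 / combined rate = 168/29
≈ 5.79 days

5.79 days


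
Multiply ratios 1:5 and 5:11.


Compound ratio = (1×5) : (5×11)
= 5:55
GCD = 5
= 1:11

1:11


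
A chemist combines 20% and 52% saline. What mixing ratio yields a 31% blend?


Let x parts of 20% mix with y parts of 52%.
20x + 52y = 31(x + y)
20x + 52y = 31x + 31y
x(20 - 31) = y(31 - 52)
x/y = (52 - 31)/(31 - 20) = 21/11
Simplify: 21:11
= 21:11

21:11


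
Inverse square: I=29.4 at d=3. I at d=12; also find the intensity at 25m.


I₁d₁² = I₂d₂²
I at 12m = 29.4 × (3/12)² = 29.4 × 9/144 = 264.6/144 = 1.8375
I at 25m = 29.4 × (3/25)² = 29.4 × 9/625 = 264.6/625 ≈ 0.4234
= 1.8375 and 0.4234

1.8375 and 0.4234


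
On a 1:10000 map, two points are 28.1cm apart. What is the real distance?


Real distance = map distance × scale
= 28.1cm × 10000
= 281000 cm = 2810.0 m
= 2.810 km

2.810 km


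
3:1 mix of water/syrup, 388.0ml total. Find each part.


Total parts = 3 + 1 = 4
water: 388.0 × 3/4 = 291.0ml
syrup: 388.0 × 1/4 = 97.0ml
= 291.0ml and 97.0ml

291.0ml and 97.0ml


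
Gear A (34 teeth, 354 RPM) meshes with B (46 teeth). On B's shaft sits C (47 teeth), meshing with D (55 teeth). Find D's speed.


Stage 1: RPM_B = RPM_A × t_A/t_B = 354 × 34/46 = 12036/46 ≈ 261.65
B and C share a shaft → RPM_C = RPM_B
Stage 2: RPM_D = RPM_C × t_C/t_D = RPM_A × (t_A×t_C)/(t_B×t_D)
Overall ratio = (34×47)/(46×55) = 1598/2530
RPM_D = 354 × 1598/2530 = 565692/2530
≈ 223.59 RPM

223.59 RPM


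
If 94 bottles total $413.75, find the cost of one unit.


Unit rate = total / quantity
= 413.75 / 94
= $4.40 per unit

$4.40 per unit


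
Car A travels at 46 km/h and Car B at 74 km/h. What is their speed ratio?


Ratio = 46:74
GCD = 2
Simplified = 23:37
Time ratio (same distance) = 37:23
Speed ratio = 23:37

23:37


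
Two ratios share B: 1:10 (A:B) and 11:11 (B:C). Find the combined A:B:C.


Match B: multiply A:B by 11 → 11:110
Multiply B:C by 10 → 110:110
Combined: 11:110:110
GCD = 11
= 1:10:10

1:10:10


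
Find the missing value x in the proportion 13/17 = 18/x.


Cross multiply: 13 × x = 17 × 18
13x = 306
x = 306 / 13
= 23.54

23.54


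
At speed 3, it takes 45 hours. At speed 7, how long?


Inverse proportion: x × y = constant
k = 3 × 45 = 135
y₂ = k / 7 = 135 / 7
= 19.29

19.29


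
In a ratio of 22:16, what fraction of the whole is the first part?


Total parts = 22 + 16 = 38
First part: 22/38 = 11/19
= 11/19

11/19


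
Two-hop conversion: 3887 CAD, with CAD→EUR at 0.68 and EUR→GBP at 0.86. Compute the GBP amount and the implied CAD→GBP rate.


Step 1: 3887 CAD × 0.68 = 2643.16 EUR
Step 2: 2643.16 EUR × 0.86 = 2273.12 GBP
Implied rate CAD→GBP = 0.68 × 0.86 = 0.5848
= 2273.12 GBP; implied rate 0.5848 GBP/CAD

2273.12 GBP; implied rate 0.5848 GBP/CAD


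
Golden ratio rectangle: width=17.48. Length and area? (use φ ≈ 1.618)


φ = (1 + √5) / 2 ≈ 1.618
Length = width × φ = 17.48 × 1.618 = 28.28264
≈ 28.28
Area = width × length = 17.48 × 28.28264 = 494.3805472 ≈ 494.38
= Length: 28.28, Area: 494.38

Length: 28.28, Area: 494.38


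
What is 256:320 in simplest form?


GCD(256, 320) = 64
256/64 : 320/64
= 4:5

4:5


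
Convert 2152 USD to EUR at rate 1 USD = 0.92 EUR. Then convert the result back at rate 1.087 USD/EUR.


Amount × rate = 2152 × 0.92 = 1979.84 EUR
Round-trip: 1979.84 × 1.087 = 2152.09 USD
= 1979.84 EUR, then 2152.09 USD

1979.84 EUR, then 2152.09 USD


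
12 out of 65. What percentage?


Percentage = (part / whole) × 100
= (12 / 65) × 100
≈ 18.46%

18.46%


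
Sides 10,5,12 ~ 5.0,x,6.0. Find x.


Scale factor = 5.0/10 = 0.5
Missing side = 5 × 0.5
= 2.5

2.5


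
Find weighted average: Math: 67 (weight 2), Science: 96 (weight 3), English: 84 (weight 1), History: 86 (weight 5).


Numerator = 67×2 + 96×3 + 84×1 + 86×5
= 134 + 288 + 84 + 430
= 936
Total weight = 11
Weighted avg = 936/11
= 85.09

85.09


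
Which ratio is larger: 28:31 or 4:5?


28/31 = 0.9032
4/5 = 0.8000
0.9032 > 0.8000, so 28:31 is greater
= 28:31

28:31


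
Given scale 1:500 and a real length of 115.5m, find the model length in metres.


Model size = real / scale
= 115.5 / 500
= 0.2310 m

0.2310 m


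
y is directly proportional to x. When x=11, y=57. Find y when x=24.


Direct proportion: y/x = constant
k = 57/11 ≈ 5.1818
y₂ = k × 24 = 57 × 24 / 11 = 1368/11
≈ 124.36

124.36


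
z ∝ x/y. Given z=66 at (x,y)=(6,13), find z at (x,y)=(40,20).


z = k·x/y
Solve for k using the known point: k = z·y/x = 66×13/6 = 858/6 = 143.0000
Now evaluate at x=40, y=20:
z = k × 40 / 20 = (858 × 40) / (6 × 20) = 34320/120
= 286.0000

286.0000


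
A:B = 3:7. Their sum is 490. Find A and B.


Let A = 3k, B = 7k.
3k + 7k = 490
10k = 490 → k = 490/10 = 49
A = 3×49 = 147, B = 7×49 = 343
= A = 147, B = 343

A = 147, B = 343


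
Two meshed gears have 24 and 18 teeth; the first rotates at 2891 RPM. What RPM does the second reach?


Gear ratio = 24:18 = 4:3
RPM_B = RPM_A × (teeth_A / teeth_B)
= 2891 × (24/18)
= 3854.7 RPM

3854.7 RPM


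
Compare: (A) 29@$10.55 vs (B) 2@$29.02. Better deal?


Deal A: $10.55/29 = $0.3638/unit
Deal B: $29.02/2 = $14.5100/unit
A is cheaper per unit
= Deal A

Deal A


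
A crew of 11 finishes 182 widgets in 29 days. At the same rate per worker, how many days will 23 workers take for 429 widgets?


Days ∝ work / workers, so d₂ = d₁ × (m₁/m₂) × (w₂/w₁)
Workers factor (inverse): 11/23 ≈ 0.4783
Work factor (direct): 429/182 ≈ 2.3571
d₂ = 29 × 11/23 × 429/182 = (29 × 11 × 429) / (23 × 182) = 136851/4186
≈ 32.69 days

32.69 days


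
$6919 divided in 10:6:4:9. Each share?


Total parts = 10 + 6 + 4 + 9 = 29
Part 1: 6919 × 10/29 = 2385.86
Part 2: 6919 × 6/29 = 1431.52
Part 3: 6919 × 4/29 = 954.34
Part 4: 6919 × 9/29 = 2147.28
= Part 1: $2385.86, Part 2: $1431.52, Part 3: $954.34, Part 4: $2147.28

Part 1: $2385.86, Part 2: $1431.52, Part 3: $954.34, Part 4: $2147.28


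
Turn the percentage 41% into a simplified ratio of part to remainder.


41% means 41 parts out of 100; remainder = 59
Part : remainder = 41:59
GCD = 1
= 41:59

41:59


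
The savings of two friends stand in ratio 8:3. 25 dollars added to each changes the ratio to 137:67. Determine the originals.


Let A = 8k, B = 3k.
(8k + 25) / (3k + 25) = 137/67
Cross-multiply: 67(8k + 25) = 137(3k + 25)
536k + 1675 = 411k + 3425
536k - 411k = 3425 - 1675
125k = 1750
k = 1750/125 = 14
A = 8×14 = 112, B = 3×14 = 42
= A = 112, B = 42

A = 112, B = 42


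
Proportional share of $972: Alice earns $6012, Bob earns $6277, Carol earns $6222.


Total income = 6012 + 6277 + 6222 = $18511
Alice: $972 × 6012/18511 = $315.69
Bob: $972 × 6277/18511 = $329.60
Carol: $972 × 6222/18511 = $326.71
= Alice: $315.69, Bob: $329.60, Carol: $326.71

Alice: $315.69, Bob: $329.60, Carol: $326.71


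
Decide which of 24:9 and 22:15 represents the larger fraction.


24/9 = 2.6667
22/15 = 1.4667
2.6667 > 1.4667, so 24:9 is greater
= 24:9

24:9


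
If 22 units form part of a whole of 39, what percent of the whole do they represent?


Percentage = (part / whole) × 100
= (22 / 39) × 100
≈ 56.41%

56.41%


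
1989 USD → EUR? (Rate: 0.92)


Amount × rate = 1989 × 0.92
= 1829.88 EUR

1829.88 EUR


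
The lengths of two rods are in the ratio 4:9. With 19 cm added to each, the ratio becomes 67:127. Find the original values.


Let A = 4k, B = 9k.
(4k + 19) / (9k + 19) = 67/127
Cross-multiply: 127(4k + 19) = 67(9k + 19)
508k + 2413 = 603k + 1273
508k - 603k = 1273 - 2413
-95k = -1140
k = -1140/-95 = 12
A = 4×12 = 48, B = 9×12 = 108
= A = 48, B = 108

A = 48, B = 108


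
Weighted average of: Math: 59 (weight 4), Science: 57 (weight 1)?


Numerator = 59×4 + 57×1
= 236 + 57
= 293
Total weight = 5
Weighted avg = 293/5
= 58.60

58.60


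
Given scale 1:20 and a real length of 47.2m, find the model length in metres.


Model size = real / scale
= 47.2 / 20
= 2.3600 m

2.3600 m


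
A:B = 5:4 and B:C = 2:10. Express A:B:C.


Match B: multiply A:B by 2 → 10:8
Multiply B:C by 4 → 8:40
Combined: 10:8:40
GCD = 2
= 5:4:20

5:4:20


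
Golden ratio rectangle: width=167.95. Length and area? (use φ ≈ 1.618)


φ = (1 + √5) / 2 ≈ 1.618
Length = width × φ = 167.95 × 1.618 = 271.7431
≈ 271.74
Area = width × length = 167.95 × 271.7431 = 45639.253645 ≈ 45639.25
= Length: 271.74, Area: 45639.25

Length: 271.74, Area: 45639.25


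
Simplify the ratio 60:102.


GCD(60, 102) = 6
60/6 : 102/6
= 10:17

10:17


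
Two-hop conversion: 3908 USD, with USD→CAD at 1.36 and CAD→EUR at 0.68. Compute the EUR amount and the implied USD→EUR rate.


Step 1: 3908 USD × 1.36 = 5314.88 CAD
Step 2: 5314.88 CAD × 0.68 = 3614.12 EUR
Implied rate USD→EUR = 1.36 × 0.68 = 0.9248
= 3614.12 EUR; implied rate 0.9248 EUR/USD

3614.12 EUR; implied rate 0.9248 EUR/USD


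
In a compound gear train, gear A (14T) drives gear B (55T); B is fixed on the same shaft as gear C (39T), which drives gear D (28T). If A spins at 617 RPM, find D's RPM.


Stage 1: RPM_B = RPM_A × t_A/t_B = 617 × 14/55 = 8638/55 ≈ 157.05
B and C share a shaft → RPM_C = RPM_B
Stage 2: RPM_D = RPM_C × t_C/t_D = RPM_A × (t_A×t_C)/(t_B×t_D)
Overall ratio = (14×39)/(55×28) = 546/1540
RPM_D = 617 × 546/1540 = 336882/1540
≈ 218.75 RPM

218.75 RPM


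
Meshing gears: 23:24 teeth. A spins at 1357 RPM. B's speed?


Gear ratio = 23:24 = 23:24
RPM_B = RPM_A × (teeth_A / teeth_B)
= 1357 × (23/24)
= 1300.5 RPM

1300.5 RPM


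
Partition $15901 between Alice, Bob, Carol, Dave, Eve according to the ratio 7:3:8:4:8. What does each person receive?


Total parts = 7 + 3 + 8 + 4 + 8 = 30
Alice: 15901 × 7/30 = 3710.23
Bob: 15901 × 3/30 = 1590.10
Carol: 15901 × 8/30 = 4240.27
Dave: 15901 × 4/30 = 2120.13
Eve: 15901 × 8/30 = 4240.27
= Alice: $3710.23, Bob: $1590.10, Carol: $4240.27, Dave: $2120.13, Eve: $4240.27

Alice: $3710.23, Bob: $1590.10, Carol: $4240.27, Dave: $2120.13, Eve: $4240.27


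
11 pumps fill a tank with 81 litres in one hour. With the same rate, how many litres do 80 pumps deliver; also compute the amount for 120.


Direct proportion: y/x = constant
k = 81/11 ≈ 7.3636
y at x=80: k × 80 = 81 × 80 / 11 = 6480/11 ≈ 589.09
y at x=120: k × 120 = 81 × 120 / 11 = 9720/11 ≈ 883.64
= 589.09 and 883.64

589.09 and 883.64


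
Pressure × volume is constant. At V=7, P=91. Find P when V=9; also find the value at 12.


Inverse proportion: x × y = constant
k = 7 × 91 = 637
At x=9: k/9 = 70.78
At x=12: k/12 = 53.08
= 70.78 and 53.08

70.78 and 53.08


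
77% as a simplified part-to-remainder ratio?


77% means 77 parts out of 100; remainder = 23
Part : remainder = 77:23
GCD = 1
= 77:23

77:23


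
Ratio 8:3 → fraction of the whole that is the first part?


Total parts = 8 + 3 = 11
First part: 8/11 = 8/11
= 8/11

8/11


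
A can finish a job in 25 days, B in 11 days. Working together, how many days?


Rate of A = 1/25 per day
Rate of B = 1/11 per day
Combined rate = 1/25 + 1/11 = 36/275 ≈ 0.1309 per day
Days = 1 / combined rate = 275/36
≈ 7.64 days

7.64 days


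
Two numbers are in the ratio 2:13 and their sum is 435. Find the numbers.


Let A = 2k, B = 13k.
2k + 13k = 435
15k = 435 → k = 435/15 = 29
A = 2×29 = 58, B = 13×29 = 377
= A = 58, B = 377

A = 58, B = 377


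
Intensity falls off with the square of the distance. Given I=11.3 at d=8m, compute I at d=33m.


I₁d₁² = I₂d₂²
I₂ = I₁ × (d₁/d₂)²
= 11.3 × (8/33)²
= 11.3 × 64/1089
= 723.2/1089
≈ 0.6641

0.6641


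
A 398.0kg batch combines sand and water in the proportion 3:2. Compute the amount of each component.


Total parts = 3 + 2 = 5
sand: 398.0 × 3/5 = 238.8kg
water: 398.0 × 2/5 = 159.2kg
= 238.8kg and 159.2kg

238.8kg and 159.2kg


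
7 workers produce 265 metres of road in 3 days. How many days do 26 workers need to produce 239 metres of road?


Days ∝ work / workers, so d₂ = d₁ × (m₁/m₂) × (w₂/w₁)
Workers factor (inverse): 7/26 ≈ 0.2692
Work factor (direct): 239/265 ≈ 0.9019
d₂ = 3 × 7/26 × 239/265 = (3 × 7 × 239) / (26 × 265) = 5019/6890
≈ 0.73 days

0.73 days


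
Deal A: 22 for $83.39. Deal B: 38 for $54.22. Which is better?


Deal A: $83.39/22 = $3.7905/unit
Deal B: $54.22/38 = $1.4268/unit
B is cheaper per unit
= Deal B

Deal B


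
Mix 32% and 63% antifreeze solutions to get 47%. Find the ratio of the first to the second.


Let x parts of 32% mix with y parts of 63%.
32x + 63y = 47(x + y)
32x + 63y = 47x + 47y
x(32 - 47) = y(47 - 63)
x/y = (63 - 47)/(47 - 32) = 16/15
Simplify: 16:15
= 16:15

16:15


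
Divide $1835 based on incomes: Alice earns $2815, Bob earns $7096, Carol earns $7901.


Total income = 2815 + 7096 + 7901 = $17812
Alice: $1835 × 2815/17812 = $290.00
Bob: $1835 × 7096/17812 = $731.03
Carol: $1835 × 7901/17812 = $813.96
= Alice: $290.00, Bob: $731.03, Carol: $813.96

Alice: $290.00, Bob: $731.03, Carol: $813.96


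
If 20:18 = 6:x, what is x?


Cross multiply: 20 × x = 18 × 6
20x = 108
x = 108 / 20
= 5.40

5.40


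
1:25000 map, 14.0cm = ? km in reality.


Real distance = map distance × scale
= 14.0cm × 25000
= 350000 cm = 3500.0 m
= 3.500 km

3.500 km


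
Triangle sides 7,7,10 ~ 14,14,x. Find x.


Scale factor = 14/7 = 2
Missing side = 10 × 2
= 20.0

20.0


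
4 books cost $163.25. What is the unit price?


Unit rate = total / quantity
= 163.25 / 4
= $40.81 per unit

$40.81 per unit


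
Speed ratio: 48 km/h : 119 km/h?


Ratio = 48:119
GCD = 1
Simplified = 48:119
Time ratio (same distance) = 119:48
Speed ratio = 48:119

48:119


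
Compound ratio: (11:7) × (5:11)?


Compound ratio = (11×5) : (7×11)
= 55:77
GCD = 11
= 5:7

5:7


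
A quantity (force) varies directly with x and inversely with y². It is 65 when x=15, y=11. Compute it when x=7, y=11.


z = k·x/y²
Solve for k using the known point: k = z·y²/x = 65×121/15 = 7865/15 ≈ 524.3333
Now evaluate at x=7, y=11:
z = k × 7 / 121 = (7865 × 7) / (15 × 121) = 55055/1815
≈ 30.3333

30.3333


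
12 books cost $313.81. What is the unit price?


Unit rate = total / quantity
= 313.81 / 12
= $26.15 per unit

$26.15 per unit


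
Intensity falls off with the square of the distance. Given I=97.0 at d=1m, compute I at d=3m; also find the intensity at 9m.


I₁d₁² = I₂d₂²
I at 3m = 97.0 × (1/3)² = 97.0 × 1/9 = 97/9 ≈ 10.7778
I at 9m = 97.0 × (1/9)² = 97.0 × 1/81 = 97/81 ≈ 1.1975
= 10.7778 and 1.1975

10.7778 and 1.1975


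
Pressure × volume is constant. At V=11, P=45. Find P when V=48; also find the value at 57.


Inverse proportion: x × y = constant
k = 11 × 45 = 495
At x=48: k/48 = 10.31
At x=57: k/57 = 8.68
= 10.31 and 8.68

10.31 and 8.68
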